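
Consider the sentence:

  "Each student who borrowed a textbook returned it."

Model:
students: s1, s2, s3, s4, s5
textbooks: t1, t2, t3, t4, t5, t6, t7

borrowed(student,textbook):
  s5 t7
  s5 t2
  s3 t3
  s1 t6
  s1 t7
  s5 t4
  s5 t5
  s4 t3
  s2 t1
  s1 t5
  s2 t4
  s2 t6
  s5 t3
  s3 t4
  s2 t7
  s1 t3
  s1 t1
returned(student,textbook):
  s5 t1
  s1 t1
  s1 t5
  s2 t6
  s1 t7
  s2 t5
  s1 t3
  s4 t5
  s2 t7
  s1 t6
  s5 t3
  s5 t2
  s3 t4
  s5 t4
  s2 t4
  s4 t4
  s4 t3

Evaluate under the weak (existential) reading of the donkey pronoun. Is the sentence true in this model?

"it" takes "a textbook" as antecedent — a donkey pronoun bound across the clause boundary.
Weak reading: every student s with some borrowed-textbook has at least one borrowed-textbook t such that returned(s,t).
Per student: s1:✓  s2:✓  s3:✓  s4:✓  s5:✓
Every student in the restrictor has a witness.

True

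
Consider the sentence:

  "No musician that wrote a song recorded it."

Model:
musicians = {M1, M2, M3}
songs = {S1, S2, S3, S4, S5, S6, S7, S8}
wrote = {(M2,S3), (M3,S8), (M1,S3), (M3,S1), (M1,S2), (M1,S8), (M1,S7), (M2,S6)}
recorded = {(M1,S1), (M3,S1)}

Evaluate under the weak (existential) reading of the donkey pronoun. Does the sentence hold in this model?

False

"it" takes "a song" as antecedent — a donkey pronoun bound across the clause boundary.
Truth condition: for no (m,s) with wrote(m,s) does recorded(m,s) hold.
Restrictor pairs — does the scope hold? (M1,S2):fails  (M1,S3):fails  (M1,S7):fails  (M1,S8):fails  (M2,S3):fails  (M2,S6):fails  (M3,S1):holds  (M3,S8):fails
Scope holds for 1 pair(s), so the sentence is false.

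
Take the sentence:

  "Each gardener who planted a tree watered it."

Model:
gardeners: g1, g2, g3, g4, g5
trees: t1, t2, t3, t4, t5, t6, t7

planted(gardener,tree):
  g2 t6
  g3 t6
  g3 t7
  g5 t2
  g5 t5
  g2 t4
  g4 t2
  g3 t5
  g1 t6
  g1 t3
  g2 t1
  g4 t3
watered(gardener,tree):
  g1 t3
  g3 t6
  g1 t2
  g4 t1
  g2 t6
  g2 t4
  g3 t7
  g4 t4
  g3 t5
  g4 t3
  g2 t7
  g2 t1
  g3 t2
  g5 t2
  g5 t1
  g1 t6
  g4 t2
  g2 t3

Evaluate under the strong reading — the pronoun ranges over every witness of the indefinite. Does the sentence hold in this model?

"it" takes "a tree" as antecedent — a donkey pronoun bound across the clause boundary.
Strong reading: for every (g,t) with planted(g,t), watered(g,t).
Restrictor pairs: (g1,t3) ✓  (g1,t6) ✓  (g2,t1) ✓  (g2,t4) ✓  (g2,t6) ✓  (g3,t5) ✓  (g3,t6) ✓  (g3,t7) ✓  (g4,t2) ✓  (g4,t3) ✓  (g5,t2) ✓  (g5,t5) ✗
Counterexample: (g5,t5) is in planted but fails the scope.

False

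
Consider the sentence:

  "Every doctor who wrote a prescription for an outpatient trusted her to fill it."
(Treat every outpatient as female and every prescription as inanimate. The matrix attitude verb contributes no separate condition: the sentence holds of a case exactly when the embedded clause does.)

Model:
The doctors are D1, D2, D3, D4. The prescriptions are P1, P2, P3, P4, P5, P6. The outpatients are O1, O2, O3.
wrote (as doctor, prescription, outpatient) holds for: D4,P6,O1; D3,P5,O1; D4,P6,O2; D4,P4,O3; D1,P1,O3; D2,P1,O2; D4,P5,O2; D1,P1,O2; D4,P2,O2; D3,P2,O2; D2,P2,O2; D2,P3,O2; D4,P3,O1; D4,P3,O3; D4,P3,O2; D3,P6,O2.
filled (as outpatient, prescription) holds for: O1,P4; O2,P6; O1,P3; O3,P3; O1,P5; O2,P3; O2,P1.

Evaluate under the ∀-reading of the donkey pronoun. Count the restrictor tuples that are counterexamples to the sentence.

7

"her" takes "an outpatient" as antecedent and "it" takes "a prescription"; both are donkey pronouns co-varying with the restrictor.
Strong reading: for every (d,p,o) with wrote(d,p,o), filled(o,p).
Restrictor triples: (D1,P1,O2)→filled(O2,P1) ✓  (D1,P1,O3)→filled(O3,P1) ✗  (D2,P1,O2)→filled(O2,P1) ✓  (D2,P2,O2)→filled(O2,P2) ✗  (D2,P3,O2)→filled(O2,P3) ✓  (D3,P2,O2)→filled(O2,P2) ✗  (D3,P5,O1)→filled(O1,P5) ✓  (D3,P6,O2)→filled(O2,P6) ✓  (D4,P2,O2)→filled(O2,P2) ✗  (D4,P3,O1)→filled(O1,P3) ✓  (D4,P3,O2)→filled(O2,P3) ✓  (D4,P3,O3)→filled(O3,P3) ✓  (D4,P4,O3)→filled(O3,P4) ✗  (D4,P5,O2)→filled(O2,P5) ✗  (D4,P6,O1)→filled(O1,P6) ✗  (D4,P6,O2)→filled(O2,P6) ✓
Counterexamples (restrictor triples failing the scope): 7.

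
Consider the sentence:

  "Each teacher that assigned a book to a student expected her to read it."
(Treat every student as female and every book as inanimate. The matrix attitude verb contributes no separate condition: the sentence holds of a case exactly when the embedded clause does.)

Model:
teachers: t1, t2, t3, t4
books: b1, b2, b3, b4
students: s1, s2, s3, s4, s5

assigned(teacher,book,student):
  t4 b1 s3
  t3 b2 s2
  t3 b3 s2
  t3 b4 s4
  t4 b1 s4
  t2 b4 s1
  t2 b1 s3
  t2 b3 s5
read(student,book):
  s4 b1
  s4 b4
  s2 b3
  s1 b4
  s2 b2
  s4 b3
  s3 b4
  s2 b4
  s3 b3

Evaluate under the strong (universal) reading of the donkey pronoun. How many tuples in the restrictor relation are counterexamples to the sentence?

"her" takes "a student" as antecedent and "it" takes "a book"; both are donkey pronouns co-varying with the restrictor.
Strong reading: for every (t,b,s) with assigned(t,b,s), read(s,b).
Restrictor triples: (t2,b1,s3)→read(s3,b1) ✗  (t2,b3,s5)→read(s5,b3) ✗  (t2,b4,s1)→read(s1,b4) ✓  (t3,b2,s2)→read(s2,b2) ✓  (t3,b3,s2)→read(s2,b3) ✓  (t3,b4,s4)→read(s4,b4) ✓  (t4,b1,s3)→read(s3,b1) ✗  (t4,b1,s4)→read(s4,b1) ✓
Counterexamples (restrictor triples failing the scope): 3.

3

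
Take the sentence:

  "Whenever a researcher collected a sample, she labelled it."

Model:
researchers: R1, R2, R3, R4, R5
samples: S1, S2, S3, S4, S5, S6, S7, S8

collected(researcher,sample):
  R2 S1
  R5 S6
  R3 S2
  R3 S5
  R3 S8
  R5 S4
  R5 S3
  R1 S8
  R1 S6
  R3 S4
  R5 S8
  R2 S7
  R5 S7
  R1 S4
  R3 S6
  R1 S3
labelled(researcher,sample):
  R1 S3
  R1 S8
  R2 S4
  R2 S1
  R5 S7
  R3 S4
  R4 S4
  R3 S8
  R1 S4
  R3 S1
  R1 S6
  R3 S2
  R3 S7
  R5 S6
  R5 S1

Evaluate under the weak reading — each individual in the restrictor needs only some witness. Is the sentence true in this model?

True

"it" takes "a sample" as antecedent — a donkey pronoun bound across the clause boundary.
Weak reading: every researcher r with some collected-sample has at least one collected-sample s such that labelled(r,s).
Per researcher: R1:✓  R2:✓  R3:✓  R5:✓
Every researcher in the restrictor has a witness.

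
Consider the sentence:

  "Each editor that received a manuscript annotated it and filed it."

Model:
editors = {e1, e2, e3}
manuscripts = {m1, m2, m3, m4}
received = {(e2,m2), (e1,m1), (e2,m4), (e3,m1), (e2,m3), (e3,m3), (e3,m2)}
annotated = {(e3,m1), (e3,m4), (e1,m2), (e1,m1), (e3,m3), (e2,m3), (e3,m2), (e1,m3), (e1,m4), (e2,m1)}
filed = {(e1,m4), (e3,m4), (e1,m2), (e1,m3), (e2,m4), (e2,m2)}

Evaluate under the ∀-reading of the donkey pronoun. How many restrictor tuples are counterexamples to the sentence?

7

"it" takes "a manuscript" as antecedent — a donkey pronoun bound across the clause boundary.
Strong reading: for every (e,m) with received(e,m), annotated(e,m) ∧ filed(e,m).
Restrictor pairs: (e1,m1) ✗  (e2,m2) ✗  (e2,m3) ✗  (e2,m4) ✗  (e3,m1) ✗  (e3,m2) ✗  (e3,m3) ✗
Counterexamples (restrictor pairs failing the scope): 7.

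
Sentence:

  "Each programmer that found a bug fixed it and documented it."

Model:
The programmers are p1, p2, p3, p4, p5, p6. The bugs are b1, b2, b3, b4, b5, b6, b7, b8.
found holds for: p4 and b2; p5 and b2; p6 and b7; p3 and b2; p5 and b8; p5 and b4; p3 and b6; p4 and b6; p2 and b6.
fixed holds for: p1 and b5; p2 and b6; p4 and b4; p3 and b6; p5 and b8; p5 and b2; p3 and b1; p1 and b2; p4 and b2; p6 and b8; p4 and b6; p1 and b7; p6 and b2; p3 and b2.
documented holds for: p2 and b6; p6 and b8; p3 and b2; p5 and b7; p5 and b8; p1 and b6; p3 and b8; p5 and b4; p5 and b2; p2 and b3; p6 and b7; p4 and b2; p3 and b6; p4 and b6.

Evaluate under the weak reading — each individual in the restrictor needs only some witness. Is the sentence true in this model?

False

"it" takes "a bug" as antecedent — a donkey pronoun bound across the clause boundary.
Weak reading: every programmer p with some found-bug has at least one found-bug b such that fixed(p,b) ∧ documented(p,b).
Per programmer: p2:✓  p3:✓  p4:✓  p5:✓  p6:✗
p6 has no witness among its found-bugs.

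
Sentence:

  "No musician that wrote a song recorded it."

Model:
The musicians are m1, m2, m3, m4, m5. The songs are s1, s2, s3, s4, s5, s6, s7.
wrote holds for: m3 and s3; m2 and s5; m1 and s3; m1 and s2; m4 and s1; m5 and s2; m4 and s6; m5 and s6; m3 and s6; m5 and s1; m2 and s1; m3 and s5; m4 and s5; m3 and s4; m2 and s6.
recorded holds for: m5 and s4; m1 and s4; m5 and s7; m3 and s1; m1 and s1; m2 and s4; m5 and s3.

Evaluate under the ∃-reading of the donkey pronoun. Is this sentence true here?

True

"it" takes "a song" as antecedent — a donkey pronoun bound across the clause boundary.
Truth condition: for no (m,s) with wrote(m,s) does recorded(m,s) hold.
Restrictor pairs — does the scope hold? (m1,s2):fails  (m1,s3):fails  (m2,s1):fails  (m2,s5):fails  (m2,s6):fails  (m3,s3):fails  (m3,s4):fails  (m3,s5):fails  (m3,s6):fails  (m4,s1):fails  (m4,s5):fails  (m4,s6):fails  (m5,s1):fails  (m5,s2):fails  (m5,s6):fails
Scope holds for no restrictor pair, so the sentence is true.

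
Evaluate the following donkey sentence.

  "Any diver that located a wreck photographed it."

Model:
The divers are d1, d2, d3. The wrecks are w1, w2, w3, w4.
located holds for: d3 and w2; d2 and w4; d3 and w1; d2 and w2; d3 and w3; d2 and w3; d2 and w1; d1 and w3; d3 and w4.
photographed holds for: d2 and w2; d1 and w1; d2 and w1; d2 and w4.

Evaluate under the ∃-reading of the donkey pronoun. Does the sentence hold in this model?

False

"it" takes "a wreck" as antecedent — a donkey pronoun bound across the clause boundary.
Weak reading: every diver d with some located-wreck has at least one located-wreck w such that photographed(d,w).
Per diver: d1:✗  d2:✓  d3:✗
d1 has no witness among its located-wrecks.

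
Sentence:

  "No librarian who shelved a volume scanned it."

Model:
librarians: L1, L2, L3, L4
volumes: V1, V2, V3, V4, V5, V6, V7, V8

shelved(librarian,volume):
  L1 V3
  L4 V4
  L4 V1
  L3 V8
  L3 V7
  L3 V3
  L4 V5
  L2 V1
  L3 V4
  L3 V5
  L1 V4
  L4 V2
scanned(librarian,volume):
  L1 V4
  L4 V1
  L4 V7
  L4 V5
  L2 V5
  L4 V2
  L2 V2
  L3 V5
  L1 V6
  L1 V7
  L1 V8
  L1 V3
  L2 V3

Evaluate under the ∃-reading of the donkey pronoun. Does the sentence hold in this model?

False

"it" takes "a volume" as antecedent — a donkey pronoun bound across the clause boundary.
Truth condition: for no (l,v) with shelved(l,v) does scanned(l,v) hold.
Restrictor pairs — does the scope hold? (L1,V3):holds  (L1,V4):holds  (L2,V1):fails  (L3,V3):fails  (L3,V4):fails  (L3,V5):holds  (L3,V7):fails  (L3,V8):fails  (L4,V1):holds  (L4,V2):holds  (L4,V4):fails  (L4,V5):holds
Scope holds for 6 pair(s), so the sentence is false.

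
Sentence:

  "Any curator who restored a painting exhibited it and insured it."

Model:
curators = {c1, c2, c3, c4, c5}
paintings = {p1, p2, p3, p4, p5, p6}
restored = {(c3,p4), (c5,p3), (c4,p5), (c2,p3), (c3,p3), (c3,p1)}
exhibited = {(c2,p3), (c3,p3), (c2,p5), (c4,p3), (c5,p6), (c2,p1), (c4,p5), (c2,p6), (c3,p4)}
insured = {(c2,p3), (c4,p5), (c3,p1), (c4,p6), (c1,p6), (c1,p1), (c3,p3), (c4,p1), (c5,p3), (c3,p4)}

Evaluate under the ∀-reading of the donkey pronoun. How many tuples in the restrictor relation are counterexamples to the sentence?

"it" takes "a painting" as antecedent — a donkey pronoun bound across the clause boundary.
Strong reading: for every (c,p) with restored(c,p), exhibited(c,p) ∧ insured(c,p).
Restrictor pairs: (c2,p3) ✓  (c3,p1) ✗  (c3,p3) ✓  (c3,p4) ✓  (c4,p5) ✓  (c5,p3) ✗
Counterexamples (restrictor pairs failing the scope): 2.

2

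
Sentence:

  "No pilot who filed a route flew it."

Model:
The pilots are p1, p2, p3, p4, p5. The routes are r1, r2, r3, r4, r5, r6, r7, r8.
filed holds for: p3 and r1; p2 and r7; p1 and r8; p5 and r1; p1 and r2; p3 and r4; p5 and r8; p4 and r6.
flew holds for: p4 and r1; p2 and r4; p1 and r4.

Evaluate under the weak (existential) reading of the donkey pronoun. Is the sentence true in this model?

True

"it" takes "a route" as antecedent — a donkey pronoun bound across the clause boundary.
Truth condition: for no (p,r) with filed(p,r) does flew(p,r) hold.
Restrictor pairs — does the scope hold? (p1,r2):fails  (p1,r8):fails  (p2,r7):fails  (p3,r1):fails  (p3,r4):fails  (p4,r6):fails  (p5,r1):fails  (p5,r8):fails
Scope holds for no restrictor pair, so the sentence is true.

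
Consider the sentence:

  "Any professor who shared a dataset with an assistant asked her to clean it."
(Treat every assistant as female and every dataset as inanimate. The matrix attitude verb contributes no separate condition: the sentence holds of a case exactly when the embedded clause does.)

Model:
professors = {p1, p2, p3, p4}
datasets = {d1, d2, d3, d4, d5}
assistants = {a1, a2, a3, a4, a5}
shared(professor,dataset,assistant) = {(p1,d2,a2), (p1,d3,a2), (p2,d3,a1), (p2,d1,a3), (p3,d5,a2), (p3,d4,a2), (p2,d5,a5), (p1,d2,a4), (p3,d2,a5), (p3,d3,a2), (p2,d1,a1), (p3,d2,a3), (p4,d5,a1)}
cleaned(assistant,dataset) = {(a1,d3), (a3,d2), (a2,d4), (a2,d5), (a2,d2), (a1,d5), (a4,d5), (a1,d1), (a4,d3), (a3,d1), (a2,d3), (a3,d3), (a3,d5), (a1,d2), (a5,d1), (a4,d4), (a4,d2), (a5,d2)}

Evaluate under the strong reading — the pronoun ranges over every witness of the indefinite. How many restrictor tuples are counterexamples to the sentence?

1

"her" takes "an assistant" as antecedent and "it" takes "a dataset"; both are donkey pronouns co-varying with the restrictor.
Strong reading: for every (p,d,a) with shared(p,d,a), cleaned(a,d).
Restrictor triples: (p1,d2,a2)→cleaned(a2,d2) ✓  (p1,d2,a4)→cleaned(a4,d2) ✓  (p1,d3,a2)→cleaned(a2,d3) ✓  (p2,d1,a1)→cleaned(a1,d1) ✓  (p2,d1,a3)→cleaned(a3,d1) ✓  (p2,d3,a1)→cleaned(a1,d3) ✓  (p2,d5,a5)→cleaned(a5,d5) ✗  (p3,d2,a3)→cleaned(a3,d2) ✓  (p3,d2,a5)→cleaned(a5,d2) ✓  (p3,d3,a2)→cleaned(a2,d3) ✓  (p3,d4,a2)→cleaned(a2,d4) ✓  (p3,d5,a2)→cleaned(a2,d5) ✓  (p4,d5,a1)→cleaned(a1,d5) ✓
Counterexamples (restrictor triples failing the scope): 1.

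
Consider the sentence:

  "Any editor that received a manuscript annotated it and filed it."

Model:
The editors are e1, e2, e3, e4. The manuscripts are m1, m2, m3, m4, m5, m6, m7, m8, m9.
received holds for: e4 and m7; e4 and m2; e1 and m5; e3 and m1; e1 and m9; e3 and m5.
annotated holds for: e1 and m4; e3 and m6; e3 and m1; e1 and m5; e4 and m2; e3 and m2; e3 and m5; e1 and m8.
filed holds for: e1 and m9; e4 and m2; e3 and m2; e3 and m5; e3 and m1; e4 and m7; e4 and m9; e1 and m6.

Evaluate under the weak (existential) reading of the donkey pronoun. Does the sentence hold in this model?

False

"it" takes "a manuscript" as antecedent — a donkey pronoun bound across the clause boundary.
Weak reading: every editor e with some received-manuscript has at least one received-manuscript m such that annotated(e,m) ∧ filed(e,m).
Per editor: e1:✗  e3:✓  e4:✓
e1 has no witness among its received-manuscripts.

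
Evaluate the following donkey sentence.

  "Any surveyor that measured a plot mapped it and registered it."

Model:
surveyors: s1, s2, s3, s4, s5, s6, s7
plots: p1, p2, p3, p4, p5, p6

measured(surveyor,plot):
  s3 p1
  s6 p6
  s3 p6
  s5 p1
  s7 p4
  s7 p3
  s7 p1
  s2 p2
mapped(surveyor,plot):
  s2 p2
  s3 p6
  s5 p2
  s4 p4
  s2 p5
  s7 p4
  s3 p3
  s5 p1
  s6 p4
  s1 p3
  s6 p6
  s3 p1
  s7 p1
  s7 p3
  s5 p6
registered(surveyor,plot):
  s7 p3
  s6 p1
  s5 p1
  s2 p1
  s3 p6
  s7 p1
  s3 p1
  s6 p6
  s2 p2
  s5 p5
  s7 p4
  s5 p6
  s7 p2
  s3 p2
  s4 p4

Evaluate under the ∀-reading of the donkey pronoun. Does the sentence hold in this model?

"it" takes "a plot" as antecedent — a donkey pronoun bound across the clause boundary.
Strong reading: for every (s,p) with measured(s,p), mapped(s,p) ∧ registered(s,p).
Restrictor pairs: (s2,p2) ✓  (s3,p1) ✓  (s3,p6) ✓  (s5,p1) ✓  (s6,p6) ✓  (s7,p1) ✓  (s7,p3) ✓  (s7,p4) ✓
Every restrictor pair satisfies the scope.

True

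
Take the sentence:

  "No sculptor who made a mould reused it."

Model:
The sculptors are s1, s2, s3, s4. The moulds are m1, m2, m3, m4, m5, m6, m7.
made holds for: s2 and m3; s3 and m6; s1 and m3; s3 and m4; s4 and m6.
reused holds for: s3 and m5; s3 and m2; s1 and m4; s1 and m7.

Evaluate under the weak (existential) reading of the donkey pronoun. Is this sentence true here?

True

"it" takes "a mould" as antecedent — a donkey pronoun bound across the clause boundary.
Truth condition: for no (s,m) with made(s,m) does reused(s,m) hold.
Restrictor pairs — does the scope hold? (s1,m3):fails  (s2,m3):fails  (s3,m4):fails  (s3,m6):fails  (s4,m6):fails
Scope holds for no restrictor pair, so the sentence is true.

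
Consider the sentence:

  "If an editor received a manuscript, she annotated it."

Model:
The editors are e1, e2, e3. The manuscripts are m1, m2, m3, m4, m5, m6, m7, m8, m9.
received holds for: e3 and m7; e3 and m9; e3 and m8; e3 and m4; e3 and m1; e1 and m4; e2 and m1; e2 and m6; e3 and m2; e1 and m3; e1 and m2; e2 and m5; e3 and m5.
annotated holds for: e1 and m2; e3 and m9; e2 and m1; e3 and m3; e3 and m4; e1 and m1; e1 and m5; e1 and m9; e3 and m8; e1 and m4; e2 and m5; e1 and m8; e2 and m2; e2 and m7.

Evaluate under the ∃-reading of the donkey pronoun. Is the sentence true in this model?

"it" takes "a manuscript" as antecedent — a donkey pronoun bound across the clause boundary.
Weak reading: every editor e with some received-manuscript has at least one received-manuscript m such that annotated(e,m).
Per editor: e1:✓  e2:✓  e3:✓
Every editor in the restrictor has a witness.

True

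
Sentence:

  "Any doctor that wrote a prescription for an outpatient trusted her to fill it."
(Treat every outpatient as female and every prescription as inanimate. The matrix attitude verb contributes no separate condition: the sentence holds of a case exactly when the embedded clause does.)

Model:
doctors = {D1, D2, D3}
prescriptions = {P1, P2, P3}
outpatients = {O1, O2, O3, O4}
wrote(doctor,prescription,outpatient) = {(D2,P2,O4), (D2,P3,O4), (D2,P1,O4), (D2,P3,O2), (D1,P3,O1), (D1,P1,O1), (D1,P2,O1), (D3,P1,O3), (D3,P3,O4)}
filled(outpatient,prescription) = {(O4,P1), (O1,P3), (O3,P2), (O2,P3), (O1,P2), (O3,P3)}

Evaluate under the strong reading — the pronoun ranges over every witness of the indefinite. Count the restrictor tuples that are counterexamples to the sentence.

5

"her" takes "an outpatient" as antecedent and "it" takes "a prescription"; both are donkey pronouns co-varying with the restrictor.
Strong reading: for every (d,p,o) with wrote(d,p,o), filled(o,p).
Restrictor triples: (D1,P1,O1)→filled(O1,P1) ✗  (D1,P2,O1)→filled(O1,P2) ✓  (D1,P3,O1)→filled(O1,P3) ✓  (D2,P1,O4)→filled(O4,P1) ✓  (D2,P2,O4)→filled(O4,P2) ✗  (D2,P3,O2)→filled(O2,P3) ✓  (D2,P3,O4)→filled(O4,P3) ✗  (D3,P1,O3)→filled(O3,P1) ✗  (D3,P3,O4)→filled(O4,P3) ✗
Counterexamples (restrictor triples failing the scope): 5.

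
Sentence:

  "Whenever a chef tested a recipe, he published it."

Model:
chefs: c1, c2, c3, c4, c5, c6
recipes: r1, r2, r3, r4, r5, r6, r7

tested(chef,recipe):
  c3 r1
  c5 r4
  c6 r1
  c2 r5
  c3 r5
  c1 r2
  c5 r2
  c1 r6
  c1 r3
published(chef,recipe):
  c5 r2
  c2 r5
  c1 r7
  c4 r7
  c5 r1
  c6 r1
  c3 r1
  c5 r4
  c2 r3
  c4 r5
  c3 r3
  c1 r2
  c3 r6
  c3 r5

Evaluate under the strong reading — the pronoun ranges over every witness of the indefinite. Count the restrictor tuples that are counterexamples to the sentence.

2

"it" takes "a recipe" as antecedent — a donkey pronoun bound across the clause boundary.
Strong reading: for every (c,r) with tested(c,r), published(c,r).
Restrictor pairs: (c1,r2) ✓  (c1,r3) ✗  (c1,r6) ✗  (c2,r5) ✓  (c3,r1) ✓  (c3,r5) ✓  (c5,r2) ✓  (c5,r4) ✓  (c6,r1) ✓
Counterexamples (restrictor pairs failing the scope): 2.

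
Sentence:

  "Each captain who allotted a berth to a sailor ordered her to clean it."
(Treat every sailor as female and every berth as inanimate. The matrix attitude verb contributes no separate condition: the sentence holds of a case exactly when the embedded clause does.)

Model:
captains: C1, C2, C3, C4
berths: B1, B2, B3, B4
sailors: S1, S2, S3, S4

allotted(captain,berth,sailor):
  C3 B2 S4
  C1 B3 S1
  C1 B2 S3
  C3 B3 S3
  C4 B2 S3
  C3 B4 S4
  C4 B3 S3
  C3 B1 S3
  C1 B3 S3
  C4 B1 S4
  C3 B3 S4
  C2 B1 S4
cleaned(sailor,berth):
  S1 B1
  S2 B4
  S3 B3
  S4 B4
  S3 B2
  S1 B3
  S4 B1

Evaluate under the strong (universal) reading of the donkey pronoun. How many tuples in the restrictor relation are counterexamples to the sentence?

3

"her" takes "a sailor" as antecedent and "it" takes "a berth"; both are donkey pronouns co-varying with the restrictor.
Strong reading: for every (c,b,s) with allotted(c,b,s), cleaned(s,b).
Restrictor triples: (C1,B2,S3)→cleaned(S3,B2) ✓  (C1,B3,S1)→cleaned(S1,B3) ✓  (C1,B3,S3)→cleaned(S3,B3) ✓  (C2,B1,S4)→cleaned(S4,B1) ✓  (C3,B1,S3)→cleaned(S3,B1) ✗  (C3,B2,S4)→cleaned(S4,B2) ✗  (C3,B3,S3)→cleaned(S3,B3) ✓  (C3,B3,S4)→cleaned(S4,B3) ✗  (C3,B4,S4)→cleaned(S4,B4) ✓  (C4,B1,S4)→cleaned(S4,B1) ✓  (C4,B2,S3)→cleaned(S3,B2) ✓  (C4,B3,S3)→cleaned(S3,B3) ✓
Counterexamples (restrictor triples failing the scope): 3.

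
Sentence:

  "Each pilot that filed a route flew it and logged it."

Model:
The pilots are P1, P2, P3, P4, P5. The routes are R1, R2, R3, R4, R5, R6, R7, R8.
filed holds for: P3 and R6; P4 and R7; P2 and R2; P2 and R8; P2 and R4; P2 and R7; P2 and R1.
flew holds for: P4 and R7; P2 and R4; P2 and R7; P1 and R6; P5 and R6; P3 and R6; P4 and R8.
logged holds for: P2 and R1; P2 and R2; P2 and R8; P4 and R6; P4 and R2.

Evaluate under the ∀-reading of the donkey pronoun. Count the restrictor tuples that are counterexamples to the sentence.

7

"it" takes "a route" as antecedent — a donkey pronoun bound across the clause boundary.
Strong reading: for every (p,r) with filed(p,r), flew(p,r) ∧ logged(p,r).
Restrictor pairs: (P2,R1) ✗  (P2,R2) ✗  (P2,R4) ✗  (P2,R7) ✗  (P2,R8) ✗  (P3,R6) ✗  (P4,R7) ✗
Counterexamples (restrictor pairs failing the scope): 7.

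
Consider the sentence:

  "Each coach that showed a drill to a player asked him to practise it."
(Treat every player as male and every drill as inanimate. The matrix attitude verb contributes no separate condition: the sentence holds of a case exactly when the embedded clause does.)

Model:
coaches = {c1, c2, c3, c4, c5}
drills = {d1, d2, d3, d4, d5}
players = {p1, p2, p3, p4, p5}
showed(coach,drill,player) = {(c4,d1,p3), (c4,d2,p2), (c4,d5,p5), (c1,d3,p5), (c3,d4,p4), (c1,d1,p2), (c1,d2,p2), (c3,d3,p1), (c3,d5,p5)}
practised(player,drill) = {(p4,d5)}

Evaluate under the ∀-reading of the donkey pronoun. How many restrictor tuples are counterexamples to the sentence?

9

"him" takes "a player" as antecedent and "it" takes "a drill"; both are donkey pronouns co-varying with the restrictor.
Strong reading: for every (c,d,p) with showed(c,d,p), practised(p,d).
Restrictor triples: (c1,d1,p2)→practised(p2,d1) ✗  (c1,d2,p2)→practised(p2,d2) ✗  (c1,d3,p5)→practised(p5,d3) ✗  (c3,d3,p1)→practised(p1,d3) ✗  (c3,d4,p4)→practised(p4,d4) ✗  (c3,d5,p5)→practised(p5,d5) ✗  (c4,d1,p3)→practised(p3,d1) ✗  (c4,d2,p2)→practised(p2,d2) ✗  (c4,d5,p5)→practised(p5,d5) ✗
Counterexamples (restrictor triples failing the scope): 9.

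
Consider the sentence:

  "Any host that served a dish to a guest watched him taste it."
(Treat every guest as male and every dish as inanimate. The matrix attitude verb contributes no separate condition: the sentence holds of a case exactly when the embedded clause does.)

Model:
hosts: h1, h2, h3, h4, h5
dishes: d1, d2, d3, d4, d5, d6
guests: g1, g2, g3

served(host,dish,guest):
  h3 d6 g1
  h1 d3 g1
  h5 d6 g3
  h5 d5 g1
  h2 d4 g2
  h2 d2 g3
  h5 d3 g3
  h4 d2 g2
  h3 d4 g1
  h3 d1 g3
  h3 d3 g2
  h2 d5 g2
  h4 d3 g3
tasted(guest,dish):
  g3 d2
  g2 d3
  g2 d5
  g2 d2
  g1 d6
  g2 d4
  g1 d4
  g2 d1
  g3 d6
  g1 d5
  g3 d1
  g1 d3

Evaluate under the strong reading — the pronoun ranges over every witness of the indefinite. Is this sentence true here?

False

"him" takes "a guest" as antecedent and "it" takes "a dish"; both are donkey pronouns co-varying with the restrictor.
Strong reading: for every (h,d,g) with served(h,d,g), tasted(g,d).
Restrictor triples: (h1,d3,g1)→tasted(g1,d3) ✓  (h2,d2,g3)→tasted(g3,d2) ✓  (h2,d4,g2)→tasted(g2,d4) ✓  (h2,d5,g2)→tasted(g2,d5) ✓  (h3,d1,g3)→tasted(g3,d1) ✓  (h3,d3,g2)→tasted(g2,d3) ✓  (h3,d4,g1)→tasted(g1,d4) ✓  (h3,d6,g1)→tasted(g1,d6) ✓  (h4,d2,g2)→tasted(g2,d2) ✓  (h4,d3,g3)→tasted(g3,d3) ✗  (h5,d3,g3)→tasted(g3,d3) ✗  (h5,d5,g1)→tasted(g1,d5) ✓  (h5,d6,g3)→tasted(g3,d6) ✓
Counterexample: (h4,d3,g3) — tasted(g3,d3) does not hold.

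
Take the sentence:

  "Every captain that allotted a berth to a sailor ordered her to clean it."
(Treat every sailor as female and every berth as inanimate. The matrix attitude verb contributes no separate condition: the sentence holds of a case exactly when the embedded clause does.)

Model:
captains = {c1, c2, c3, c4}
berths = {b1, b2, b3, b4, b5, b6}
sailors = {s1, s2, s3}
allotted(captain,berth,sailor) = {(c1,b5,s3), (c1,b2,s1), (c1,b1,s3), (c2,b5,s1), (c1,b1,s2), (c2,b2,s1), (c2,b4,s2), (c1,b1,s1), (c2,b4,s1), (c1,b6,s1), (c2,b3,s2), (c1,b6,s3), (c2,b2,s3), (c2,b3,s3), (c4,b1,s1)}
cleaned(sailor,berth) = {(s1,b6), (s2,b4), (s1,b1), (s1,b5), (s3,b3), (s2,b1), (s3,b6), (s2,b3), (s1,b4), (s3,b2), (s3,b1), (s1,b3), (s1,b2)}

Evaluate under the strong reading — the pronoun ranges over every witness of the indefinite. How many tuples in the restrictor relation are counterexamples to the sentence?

"her" takes "a sailor" as antecedent and "it" takes "a berth"; both are donkey pronouns co-varying with the restrictor.
Strong reading: for every (c,b,s) with allotted(c,b,s), cleaned(s,b).
Restrictor triples: (c1,b1,s1)→cleaned(s1,b1) ✓  (c1,b1,s2)→cleaned(s2,b1) ✓  (c1,b1,s3)→cleaned(s3,b1) ✓  (c1,b2,s1)→cleaned(s1,b2) ✓  (c1,b5,s3)→cleaned(s3,b5) ✗  (c1,b6,s1)→cleaned(s1,b6) ✓  (c1,b6,s3)→cleaned(s3,b6) ✓  (c2,b2,s1)→cleaned(s1,b2) ✓  (c2,b2,s3)→cleaned(s3,b2) ✓  (c2,b3,s2)→cleaned(s2,b3) ✓  (c2,b3,s3)→cleaned(s3,b3) ✓  (c2,b4,s1)→cleaned(s1,b4) ✓  (c2,b4,s2)→cleaned(s2,b4) ✓  (c2,b5,s1)→cleaned(s1,b5) ✓  (c4,b1,s1)→cleaned(s1,b1) ✓
Counterexamples (restrictor triples failing the scope): 1.

1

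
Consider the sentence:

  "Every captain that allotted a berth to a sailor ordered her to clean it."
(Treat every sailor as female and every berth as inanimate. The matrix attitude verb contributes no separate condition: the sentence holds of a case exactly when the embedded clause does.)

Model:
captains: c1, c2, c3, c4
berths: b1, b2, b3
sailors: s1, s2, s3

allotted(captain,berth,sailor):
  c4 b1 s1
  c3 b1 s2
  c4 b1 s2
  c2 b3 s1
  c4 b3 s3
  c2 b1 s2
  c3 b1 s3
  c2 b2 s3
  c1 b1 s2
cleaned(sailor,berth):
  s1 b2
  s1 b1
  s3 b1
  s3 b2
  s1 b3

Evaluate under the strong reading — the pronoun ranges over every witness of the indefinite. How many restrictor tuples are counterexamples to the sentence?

"her" takes "a sailor" as antecedent and "it" takes "a berth"; both are donkey pronouns co-varying with the restrictor.
Strong reading: for every (c,b,s) with allotted(c,b,s), cleaned(s,b).
Restrictor triples: (c1,b1,s2)→cleaned(s2,b1) ✗  (c2,b1,s2)→cleaned(s2,b1) ✗  (c2,b2,s3)→cleaned(s3,b2) ✓  (c2,b3,s1)→cleaned(s1,b3) ✓  (c3,b1,s2)→cleaned(s2,b1) ✗  (c3,b1,s3)→cleaned(s3,b1) ✓  (c4,b1,s1)→cleaned(s1,b1) ✓  (c4,b1,s2)→cleaned(s2,b1) ✗  (c4,b3,s3)→cleaned(s3,b3) ✗
Counterexamples (restrictor triples failing the scope): 5.

5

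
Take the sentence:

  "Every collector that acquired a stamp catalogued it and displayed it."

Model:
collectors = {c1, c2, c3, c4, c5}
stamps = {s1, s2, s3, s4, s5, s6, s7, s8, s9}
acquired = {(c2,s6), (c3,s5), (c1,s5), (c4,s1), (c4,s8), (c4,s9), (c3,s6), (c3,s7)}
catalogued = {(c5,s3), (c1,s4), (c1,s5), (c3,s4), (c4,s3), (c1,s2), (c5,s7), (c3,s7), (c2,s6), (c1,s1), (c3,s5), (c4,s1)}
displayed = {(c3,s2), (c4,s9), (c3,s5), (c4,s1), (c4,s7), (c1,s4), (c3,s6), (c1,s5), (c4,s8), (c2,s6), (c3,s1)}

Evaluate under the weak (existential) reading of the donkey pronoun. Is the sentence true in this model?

True

"it" takes "a stamp" as antecedent — a donkey pronoun bound across the clause boundary.
Weak reading: every collector c with some acquired-stamp has at least one acquired-stamp s such that catalogued(c,s) ∧ displayed(c,s).
Per collector: c1:✓  c2:✓  c3:✓  c4:✓
Every collector in the restrictor has a witness.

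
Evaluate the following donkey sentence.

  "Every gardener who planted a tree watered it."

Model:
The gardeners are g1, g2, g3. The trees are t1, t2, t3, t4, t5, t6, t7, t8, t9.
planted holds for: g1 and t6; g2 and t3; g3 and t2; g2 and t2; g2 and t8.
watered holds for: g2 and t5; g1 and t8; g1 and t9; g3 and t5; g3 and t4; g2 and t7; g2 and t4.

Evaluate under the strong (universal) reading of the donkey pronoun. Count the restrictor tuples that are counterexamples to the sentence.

"it" takes "a tree" as antecedent — a donkey pronoun bound across the clause boundary.
Strong reading: for every (g,t) with planted(g,t), watered(g,t).
Restrictor pairs: (g1,t6) ✗  (g2,t2) ✗  (g2,t3) ✗  (g2,t8) ✗  (g3,t2) ✗
Counterexamples (restrictor pairs failing the scope): 5.

5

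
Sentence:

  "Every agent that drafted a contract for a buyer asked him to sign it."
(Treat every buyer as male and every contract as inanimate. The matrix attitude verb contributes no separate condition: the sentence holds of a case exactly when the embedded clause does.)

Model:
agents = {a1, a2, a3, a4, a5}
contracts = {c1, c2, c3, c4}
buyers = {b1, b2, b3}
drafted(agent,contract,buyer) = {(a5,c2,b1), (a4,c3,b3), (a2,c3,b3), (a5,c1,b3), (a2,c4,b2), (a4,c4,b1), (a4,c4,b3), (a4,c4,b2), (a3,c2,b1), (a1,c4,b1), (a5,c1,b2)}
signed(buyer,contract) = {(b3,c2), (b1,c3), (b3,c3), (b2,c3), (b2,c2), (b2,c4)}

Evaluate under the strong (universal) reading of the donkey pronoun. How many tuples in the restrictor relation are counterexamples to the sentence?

7

"him" takes "a buyer" as antecedent and "it" takes "a contract"; both are donkey pronouns co-varying with the restrictor.
Strong reading: for every (a,c,b) with drafted(a,c,b), signed(b,c).
Restrictor triples: (a1,c4,b1)→signed(b1,c4) ✗  (a2,c3,b3)→signed(b3,c3) ✓  (a2,c4,b2)→signed(b2,c4) ✓  (a3,c2,b1)→signed(b1,c2) ✗  (a4,c3,b3)→signed(b3,c3) ✓  (a4,c4,b1)→signed(b1,c4) ✗  (a4,c4,b2)→signed(b2,c4) ✓  (a4,c4,b3)→signed(b3,c4) ✗  (a5,c1,b2)→signed(b2,c1) ✗  (a5,c1,b3)→signed(b3,c1) ✗  (a5,c2,b1)→signed(b1,c2) ✗
Counterexamples (restrictor triples failing the scope): 7.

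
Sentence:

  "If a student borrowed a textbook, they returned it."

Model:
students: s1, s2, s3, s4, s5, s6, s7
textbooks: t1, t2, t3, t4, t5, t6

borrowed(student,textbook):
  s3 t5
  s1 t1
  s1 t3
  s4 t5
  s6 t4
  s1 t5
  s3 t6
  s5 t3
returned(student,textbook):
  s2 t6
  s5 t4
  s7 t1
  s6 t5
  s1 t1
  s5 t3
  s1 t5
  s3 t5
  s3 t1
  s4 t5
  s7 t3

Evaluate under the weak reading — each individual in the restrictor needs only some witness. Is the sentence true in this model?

"it" takes "a textbook" as antecedent — a donkey pronoun bound across the clause boundary.
Weak reading: every student s with some borrowed-textbook has at least one borrowed-textbook t such that returned(s,t).
Per student: s1:✓  s3:✓  s4:✓  s5:✓  s6:✗
s6 has no witness among its borrowed-textbooks.

False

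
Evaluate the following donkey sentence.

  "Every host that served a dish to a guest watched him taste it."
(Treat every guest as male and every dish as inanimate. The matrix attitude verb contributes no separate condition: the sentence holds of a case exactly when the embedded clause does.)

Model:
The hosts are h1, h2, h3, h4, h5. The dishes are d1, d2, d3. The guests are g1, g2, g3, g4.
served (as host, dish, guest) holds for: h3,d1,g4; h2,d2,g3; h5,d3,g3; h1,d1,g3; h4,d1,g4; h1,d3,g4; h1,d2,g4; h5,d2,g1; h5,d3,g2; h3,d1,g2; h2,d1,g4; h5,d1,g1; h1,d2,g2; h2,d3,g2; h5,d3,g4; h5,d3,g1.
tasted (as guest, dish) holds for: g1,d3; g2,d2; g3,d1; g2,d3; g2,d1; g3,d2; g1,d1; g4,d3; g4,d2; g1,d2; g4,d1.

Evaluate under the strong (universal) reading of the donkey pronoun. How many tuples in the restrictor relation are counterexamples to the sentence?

"him" takes "a guest" as antecedent and "it" takes "a dish"; both are donkey pronouns co-varying with the restrictor.
Strong reading: for every (h,d,g) with served(h,d,g), tasted(g,d).
Restrictor triples: (h1,d1,g3)→tasted(g3,d1) ✓  (h1,d2,g2)→tasted(g2,d2) ✓  (h1,d2,g4)→tasted(g4,d2) ✓  (h1,d3,g4)→tasted(g4,d3) ✓  (h2,d1,g4)→tasted(g4,d1) ✓  (h2,d2,g3)→tasted(g3,d2) ✓  (h2,d3,g2)→tasted(g2,d3) ✓  (h3,d1,g2)→tasted(g2,d1) ✓  (h3,d1,g4)→tasted(g4,d1) ✓  (h4,d1,g4)→tasted(g4,d1) ✓  (h5,d1,g1)→tasted(g1,d1) ✓  (h5,d2,g1)→tasted(g1,d2) ✓  (h5,d3,g1)→tasted(g1,d3) ✓  (h5,d3,g2)→tasted(g2,d3) ✓  (h5,d3,g3)→tasted(g3,d3) ✗  (h5,d3,g4)→tasted(g4,d3) ✓
Counterexamples (restrictor triples failing the scope): 1.

1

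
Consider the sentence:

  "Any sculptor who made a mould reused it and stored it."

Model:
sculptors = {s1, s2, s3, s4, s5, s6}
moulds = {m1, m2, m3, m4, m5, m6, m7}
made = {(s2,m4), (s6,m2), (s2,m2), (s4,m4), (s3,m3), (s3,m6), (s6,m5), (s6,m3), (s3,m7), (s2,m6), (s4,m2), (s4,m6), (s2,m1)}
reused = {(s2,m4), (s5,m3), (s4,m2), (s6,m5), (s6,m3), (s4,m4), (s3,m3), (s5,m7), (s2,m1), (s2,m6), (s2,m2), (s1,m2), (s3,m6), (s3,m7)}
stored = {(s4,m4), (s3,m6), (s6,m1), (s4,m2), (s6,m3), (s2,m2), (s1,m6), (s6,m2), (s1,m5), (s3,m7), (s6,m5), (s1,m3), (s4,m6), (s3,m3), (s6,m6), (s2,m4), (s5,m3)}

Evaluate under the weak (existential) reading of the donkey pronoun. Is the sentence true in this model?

True

"it" takes "a mould" as antecedent — a donkey pronoun bound across the clause boundary.
Weak reading: every sculptor s with some made-mould has at least one made-mould m such that reused(s,m) ∧ stored(s,m).
Per sculptor: s2:✓  s3:✓  s4:✓  s6:✓
Every sculptor in the restrictor has a witness.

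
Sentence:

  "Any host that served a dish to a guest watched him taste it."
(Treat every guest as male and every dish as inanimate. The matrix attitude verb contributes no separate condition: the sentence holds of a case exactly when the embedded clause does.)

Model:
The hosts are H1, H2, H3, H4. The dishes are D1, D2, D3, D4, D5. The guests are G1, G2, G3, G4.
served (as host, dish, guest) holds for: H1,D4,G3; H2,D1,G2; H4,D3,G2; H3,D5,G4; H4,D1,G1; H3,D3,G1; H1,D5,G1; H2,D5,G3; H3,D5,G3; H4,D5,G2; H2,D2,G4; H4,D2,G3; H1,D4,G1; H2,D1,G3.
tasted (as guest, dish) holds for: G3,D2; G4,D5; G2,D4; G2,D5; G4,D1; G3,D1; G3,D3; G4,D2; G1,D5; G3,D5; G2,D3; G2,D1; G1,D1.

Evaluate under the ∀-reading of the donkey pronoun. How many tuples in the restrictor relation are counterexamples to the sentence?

3

"him" takes "a guest" as antecedent and "it" takes "a dish"; both are donkey pronouns co-varying with the restrictor.
Strong reading: for every (h,d,g) with served(h,d,g), tasted(g,d).
Restrictor triples: (H1,D4,G1)→tasted(G1,D4) ✗  (H1,D4,G3)→tasted(G3,D4) ✗  (H1,D5,G1)→tasted(G1,D5) ✓  (H2,D1,G2)→tasted(G2,D1) ✓  (H2,D1,G3)→tasted(G3,D1) ✓  (H2,D2,G4)→tasted(G4,D2) ✓  (H2,D5,G3)→tasted(G3,D5) ✓  (H3,D3,G1)→tasted(G1,D3) ✗  (H3,D5,G3)→tasted(G3,D5) ✓  (H3,D5,G4)→tasted(G4,D5) ✓  (H4,D1,G1)→tasted(G1,D1) ✓  (H4,D2,G3)→tasted(G3,D2) ✓  (H4,D3,G2)→tasted(G2,D3) ✓  (H4,D5,G2)→tasted(G2,D5) ✓
Counterexamples (restrictor triples failing the scope): 3.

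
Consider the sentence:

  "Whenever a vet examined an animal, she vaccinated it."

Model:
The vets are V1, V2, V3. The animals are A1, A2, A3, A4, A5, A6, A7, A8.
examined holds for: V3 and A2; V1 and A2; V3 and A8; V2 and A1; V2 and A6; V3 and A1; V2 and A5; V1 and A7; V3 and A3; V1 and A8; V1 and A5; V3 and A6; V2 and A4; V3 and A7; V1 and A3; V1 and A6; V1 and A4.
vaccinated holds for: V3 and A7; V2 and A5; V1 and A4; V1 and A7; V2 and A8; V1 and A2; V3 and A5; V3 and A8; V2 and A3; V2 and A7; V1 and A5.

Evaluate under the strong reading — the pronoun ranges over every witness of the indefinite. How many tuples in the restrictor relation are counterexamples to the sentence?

10

"it" takes "an animal" as antecedent — a donkey pronoun bound across the clause boundary.
Strong reading: for every (v,a) with examined(v,a), vaccinated(v,a).
Restrictor pairs: (V1,A2) ✓  (V1,A3) ✗  (V1,A4) ✓  (V1,A5) ✓  (V1,A6) ✗  (V1,A7) ✓  (V1,A8) ✗  (V2,A1) ✗  (V2,A4) ✗  (V2,A5) ✓  (V2,A6) ✗  (V3,A1) ✗  (V3,A2) ✗  (V3,A3) ✗  (V3,A6) ✗  (V3,A7) ✓  (V3,A8) ✓
Counterexamples (restrictor pairs failing the scope): 10.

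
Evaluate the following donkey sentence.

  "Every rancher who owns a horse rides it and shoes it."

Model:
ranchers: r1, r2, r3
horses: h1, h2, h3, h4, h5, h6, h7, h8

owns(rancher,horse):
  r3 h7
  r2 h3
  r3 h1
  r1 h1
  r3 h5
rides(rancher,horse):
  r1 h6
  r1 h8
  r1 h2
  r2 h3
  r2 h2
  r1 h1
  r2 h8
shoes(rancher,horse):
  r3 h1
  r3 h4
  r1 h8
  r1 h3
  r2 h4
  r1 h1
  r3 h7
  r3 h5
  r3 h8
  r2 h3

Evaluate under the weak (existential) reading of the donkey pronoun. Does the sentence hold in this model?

"it" takes "a horse" as antecedent — a donkey pronoun bound across the clause boundary.
Weak reading: every rancher r with some owns-horse has at least one owns-horse h such that rides(r,h) ∧ shoes(r,h).
Per rancher: r1:✓  r2:✓  r3:✗
r3 has no witness among its owns-horses.

False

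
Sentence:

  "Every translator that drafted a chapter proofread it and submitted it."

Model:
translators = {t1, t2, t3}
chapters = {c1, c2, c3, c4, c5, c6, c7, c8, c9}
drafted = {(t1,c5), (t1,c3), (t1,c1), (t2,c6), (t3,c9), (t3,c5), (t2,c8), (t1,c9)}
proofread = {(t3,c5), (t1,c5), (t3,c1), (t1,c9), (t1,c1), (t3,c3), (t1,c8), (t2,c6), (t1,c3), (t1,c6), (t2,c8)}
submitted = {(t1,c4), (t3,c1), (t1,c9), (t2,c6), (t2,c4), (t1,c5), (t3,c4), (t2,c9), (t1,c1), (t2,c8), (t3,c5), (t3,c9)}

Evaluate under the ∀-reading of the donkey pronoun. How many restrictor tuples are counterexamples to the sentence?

"it" takes "a chapter" as antecedent — a donkey pronoun bound across the clause boundary.
Strong reading: for every (t,c) with drafted(t,c), proofread(t,c) ∧ submitted(t,c).
Restrictor pairs: (t1,c1) ✓  (t1,c3) ✗  (t1,c5) ✓  (t1,c9) ✓  (t2,c6) ✓  (t2,c8) ✓  (t3,c5) ✓  (t3,c9) ✗
Counterexamples (restrictor pairs failing the scope): 2.

2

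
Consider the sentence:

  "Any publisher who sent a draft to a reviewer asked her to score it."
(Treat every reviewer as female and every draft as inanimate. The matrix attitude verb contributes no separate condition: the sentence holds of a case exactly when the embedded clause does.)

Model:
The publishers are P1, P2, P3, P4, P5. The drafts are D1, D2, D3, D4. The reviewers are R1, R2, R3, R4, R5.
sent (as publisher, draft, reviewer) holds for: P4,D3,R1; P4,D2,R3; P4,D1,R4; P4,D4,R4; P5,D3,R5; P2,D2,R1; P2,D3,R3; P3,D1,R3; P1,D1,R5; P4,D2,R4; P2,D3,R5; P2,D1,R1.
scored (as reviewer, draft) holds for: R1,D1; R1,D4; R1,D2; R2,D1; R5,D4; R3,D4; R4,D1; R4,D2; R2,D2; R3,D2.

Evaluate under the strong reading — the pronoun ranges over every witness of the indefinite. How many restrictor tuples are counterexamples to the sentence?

"her" takes "a reviewer" as antecedent and "it" takes "a draft"; both are donkey pronouns co-varying with the restrictor.
Strong reading: for every (p,d,r) with sent(p,d,r), scored(r,d).
Restrictor triples: (P1,D1,R5)→scored(R5,D1) ✗  (P2,D1,R1)→scored(R1,D1) ✓  (P2,D2,R1)→scored(R1,D2) ✓  (P2,D3,R3)→scored(R3,D3) ✗  (P2,D3,R5)→scored(R5,D3) ✗  (P3,D1,R3)→scored(R3,D1) ✗  (P4,D1,R4)→scored(R4,D1) ✓  (P4,D2,R3)→scored(R3,D2) ✓  (P4,D2,R4)→scored(R4,D2) ✓  (P4,D3,R1)→scored(R1,D3) ✗  (P4,D4,R4)→scored(R4,D4) ✗  (P5,D3,R5)→scored(R5,D3) ✗
Counterexamples (restrictor triples failing the scope): 7.

7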